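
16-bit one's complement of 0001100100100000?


Original: 0001100100100000
Invert all bits:
  bit 0: 0 → 1
  bit 1: 0 → 1
  bit 2: 0 → 1
  bit 3: 1 → 0
  bit 4: 1 → 0
  bit 5: 0 → 1
  bit 6: 0 → 1
  bit 7: 1 → 0
  bit 8: 0 → 1
  bit 9: 0 → 1
  bit 10: 1 → 0
  bit 11: 0 → 1
  bit 12: 0 → 1
  bit 13: 0 → 1
  bit 14: 0 → 1
  bit 15: 0 → 1
= 1110011011011111


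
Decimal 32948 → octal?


Divide by 8 repeatedly:
32948 ÷ 8 = 4118 remainder 4
4118 ÷ 8 = 514 remainder 6
514 ÷ 8 = 64 remainder 2
64 ÷ 8 = 8 remainder 0
8 ÷ 8 = 1 remainder 0
1 ÷ 8 = 0 remainder 1
Reading remainders bottom-up:
= 0o100264


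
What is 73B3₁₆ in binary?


Each hex digit → 4 binary bits:
  7 = 0111
  3 = 0011
  B = 1011
  3 = 0011
Concatenate: 0111 0011 1011 0011
= 0111001110110011


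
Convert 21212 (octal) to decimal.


Positional values:
Position 0: 2 × 8^0 = 2
Position 1: 1 × 8^1 = 8
Position 2: 2 × 8^2 = 128
Position 3: 1 × 8^3 = 512
Position 4: 2 × 8^4 = 8192
Sum = 2 + 8 + 128 + 512 + 8192
= 8842


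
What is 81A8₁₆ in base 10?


Positional values:
Position 0: 8 × 16^0 = 8 × 1 = 8
Position 1: A × 16^1 = 10 × 16 = 160
Position 2: 1 × 16^2 = 1 × 256 = 256
Position 3: 8 × 16^3 = 8 × 4096 = 32768
Sum = 8 + 160 + 256 + 32768
= 33192


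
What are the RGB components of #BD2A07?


Hex: #BD2A07
R = BD₁₆ = 189
G = 2A₁₆ = 42
B = 07₁₆ = 7
= RGB(189, 42, 7)


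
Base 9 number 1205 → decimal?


Positional values (base 9):
  5 × 9^0 = 5 × 1 = 5
  0 × 9^1 = 0 × 9 = 0
  2 × 9^2 = 2 × 81 = 162
  1 × 9^3 = 1 × 729 = 729
Sum = 5 + 0 + 162 + 729
= 896


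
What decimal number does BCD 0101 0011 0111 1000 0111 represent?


Each 4-bit group → digit:
  0101 → 5
  0011 → 3
  0111 → 7
  1000 → 8
  0111 → 7
= 53787


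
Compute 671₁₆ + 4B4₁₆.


Align and add column by column (LSB to MSB, each column mod 16 with carry):
  0671
+ 04B4
  ----
  col 0: 1(1) + 4(4) + 0 (carry in) = 5 → 5(5), carry out 0
  col 1: 7(7) + B(11) + 0 (carry in) = 18 → 2(2), carry out 1
  col 2: 6(6) + 4(4) + 1 (carry in) = 11 → B(11), carry out 0
  col 3: 0(0) + 0(0) + 0 (carry in) = 0 → 0(0), carry out 0
Reading digits MSB→LSB: 0B25
Strip leading zeros: B25
= 0xB25


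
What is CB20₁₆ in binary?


Each hex digit → 4 binary bits:
  C = 1100
  B = 1011
  2 = 0010
  0 = 0000
Concatenate: 1100 1011 0010 0000
= 1100101100100000


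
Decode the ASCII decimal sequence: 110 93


Codes (decimal): 110 93
Per-code ASCII lookup:
  110  (range 97-122: lowercase, 110 - 97 = 13) → 'n'
  93  (special character) → ']'
= 'n]'


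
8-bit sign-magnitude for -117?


Sign bit: 1 (negative)
Magnitude: 117 = 1110101
= 11110101


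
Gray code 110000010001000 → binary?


Gray code: 110000010001000
MSB stays the same: 1
Each subsequent bit = prev_binary XOR current_gray:
  B[1] = 1 XOR 1 = 0
  B[2] = 0 XOR 0 = 0
  B[3] = 0 XOR 0 = 0
  B[4] = 0 XOR 0 = 0
  B[5] = 0 XOR 0 = 0
  B[6] = 0 XOR 0 = 0
  B[7] = 0 XOR 1 = 1
  B[8] = 1 XOR 0 = 1
  B[9] = 1 XOR 0 = 1
  B[10] = 1 XOR 0 = 1
  B[11] = 1 XOR 1 = 0
  B[12] = 0 XOR 0 = 0
  B[13] = 0 XOR 0 = 0
  B[14] = 0 XOR 0 = 0
= 100000011110000 (16624 decimal)


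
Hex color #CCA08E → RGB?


Hex: #CCA08E
R = CC₁₆ = 204
G = A0₁₆ = 160
B = 8E₁₆ = 142
= RGB(204, 160, 142)


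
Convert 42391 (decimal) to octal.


Divide by 8 repeatedly:
42391 ÷ 8 = 5298 remainder 7
5298 ÷ 8 = 662 remainder 2
662 ÷ 8 = 82 remainder 6
82 ÷ 8 = 10 remainder 2
10 ÷ 8 = 1 remainder 2
1 ÷ 8 = 0 remainder 1
Reading remainders bottom-up:
= 0o122627


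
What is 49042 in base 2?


Divide by 2 repeatedly:
49042 ÷ 2 = 24521 remainder 0
24521 ÷ 2 = 12260 remainder 1
12260 ÷ 2 = 6130 remainder 0
6130 ÷ 2 = 3065 remainder 0
3065 ÷ 2 = 1532 remainder 1
1532 ÷ 2 = 766 remainder 0
766 ÷ 2 = 383 remainder 0
383 ÷ 2 = 191 remainder 1
191 ÷ 2 = 95 remainder 1
95 ÷ 2 = 47 remainder 1
47 ÷ 2 = 23 remainder 1
23 ÷ 2 = 11 remainder 1
11 ÷ 2 = 5 remainder 1
5 ÷ 2 = 2 remainder 1
2 ÷ 2 = 1 remainder 0
1 ÷ 2 = 0 remainder 1
Reading remainders bottom-up:
= 1011111110010010


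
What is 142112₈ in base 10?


Positional values:
Position 0: 2 × 8^0 = 2
Position 1: 1 × 8^1 = 8
Position 2: 1 × 8^2 = 64
Position 3: 2 × 8^3 = 1024
Position 4: 4 × 8^4 = 16384
Position 5: 1 × 8^5 = 32768
Sum = 2 + 8 + 64 + 1024 + 16384 + 32768
= 50250


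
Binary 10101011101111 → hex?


Group into 4-bit nibbles: 0010101011101111
  0010 = 2
  1010 = A
  1110 = E
  1111 = F
= 0x2AEF


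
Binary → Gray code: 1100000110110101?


Binary: 1100000110110101
Gray code: G = B XOR (B >> 1)
B >> 1 = 0110000011011010
1100000110110101 XOR 0110000011011010:
  1 XOR 0 = 1
  1 XOR 1 = 0
  0 XOR 1 = 1
  0 XOR 0 = 0
  0 XOR 0 = 0
  0 XOR 0 = 0
  0 XOR 0 = 0
  1 XOR 0 = 1
  1 XOR 1 = 0
  0 XOR 1 = 1
  1 XOR 0 = 1
  1 XOR 1 = 0
  0 XOR 1 = 1
  1 XOR 0 = 1
  0 XOR 1 = 1
  1 XOR 0 = 1
= 1010000101101111


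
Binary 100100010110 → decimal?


Positional values:
Bit 1: 1 × 2^1 = 2
Bit 2: 1 × 2^2 = 4
Bit 4: 1 × 2^4 = 16
Bit 8: 1 × 2^8 = 256
Bit 11: 1 × 2^11 = 2048
Sum = 2 + 4 + 16 + 256 + 2048
= 2326


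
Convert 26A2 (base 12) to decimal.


Positional values (base 12):
  2 × 12^0 = 2 × 1 = 2
  A × 12^1 = 10 × 12 = 120
  6 × 12^2 = 6 × 144 = 864
  2 × 12^3 = 2 × 1728 = 3456
Sum = 2 + 120 + 864 + 3456
= 4442


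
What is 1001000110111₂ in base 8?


Group into 3-bit groups: 001001000110111
  001 = 1
  001 = 1
  000 = 0
  110 = 6
  111 = 7
= 0o11067


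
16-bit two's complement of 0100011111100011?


Original: 0100011111100011
Step 1 - Invert all bits: 1011100000011100
Step 2 - Add 1: 1011100000011100 + 1
= 1011100000011101 (represents -18403)


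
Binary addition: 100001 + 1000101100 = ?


Align and add column by column (LSB to MSB, carry propagating):
  00000100001
+ 01000101100
  -----------
  col 0: 1 + 0 + 0 (carry in) = 1 → bit 1, carry out 0
  col 1: 0 + 0 + 0 (carry in) = 0 → bit 0, carry out 0
  col 2: 0 + 1 + 0 (carry in) = 1 → bit 1, carry out 0
  col 3: 0 + 1 + 0 (carry in) = 1 → bit 1, carry out 0
  col 4: 0 + 0 + 0 (carry in) = 0 → bit 0, carry out 0
  col 5: 1 + 1 + 0 (carry in) = 2 → bit 0, carry out 1
  col 6: 0 + 0 + 1 (carry in) = 1 → bit 1, carry out 0
  col 7: 0 + 0 + 0 (carry in) = 0 → bit 0, carry out 0
  col 8: 0 + 0 + 0 (carry in) = 0 → bit 0, carry out 0
  col 9: 0 + 1 + 0 (carry in) = 1 → bit 1, carry out 0
  col 10: 0 + 0 + 0 (carry in) = 0 → bit 0, carry out 0
Reading bits MSB→LSB: 01001001101
Strip leading zeros: 1001001101
= 1001001101


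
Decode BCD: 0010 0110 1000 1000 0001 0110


Each 4-bit group → digit:
  0010 → 2
  0110 → 6
  1000 → 8
  1000 → 8
  0001 → 1
  0110 → 6
= 268816


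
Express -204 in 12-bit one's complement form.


Original: 000011001100
Invert all bits:
  bit 0: 0 → 1
  bit 1: 0 → 1
  bit 2: 0 → 1
  bit 3: 0 → 1
  bit 4: 1 → 0
  bit 5: 1 → 0
  bit 6: 0 → 1
  bit 7: 0 → 1
  bit 8: 1 → 0
  bit 9: 1 → 0
  bit 10: 0 → 1
  bit 11: 0 → 1
= 111100110011


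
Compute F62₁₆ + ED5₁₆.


Align and add column by column (LSB to MSB, each column mod 16 with carry):
  0F62
+ 0ED5
  ----
  col 0: 2(2) + 5(5) + 0 (carry in) = 7 → 7(7), carry out 0
  col 1: 6(6) + D(13) + 0 (carry in) = 19 → 3(3), carry out 1
  col 2: F(15) + E(14) + 1 (carry in) = 30 → E(14), carry out 1
  col 3: 0(0) + 0(0) + 1 (carry in) = 1 → 1(1), carry out 0
Reading digits MSB→LSB: 1E37
Strip leading zeros: 1E37
= 0x1E37


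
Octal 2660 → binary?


Each octal digit → 3 binary bits:
  2 = 010
  6 = 110
  6 = 110
  0 = 000
Concatenate: 010 110 110 000
= 010110110000


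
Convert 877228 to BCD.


Each digit → 4-bit binary:
  8 → 1000
  7 → 0111
  7 → 0111
  2 → 0010
  2 → 0010
  8 → 1000
= 1000 0111 0111 0010 0010 1000


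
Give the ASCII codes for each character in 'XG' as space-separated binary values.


String: 'XG'  (2 characters)
Per-character ASCII lookup:
  'X': uppercase starts at 65: 'X' = 65 + 23 = 88 → 1011000
  'G': uppercase starts at 65: 'G' = 65 + 6 = 71 → 1000111
= 1011000 1000111


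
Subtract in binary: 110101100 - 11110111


Align and subtract column by column (LSB to MSB, borrowing when needed):
  110101100
- 011110111
  ---------
  col 0: (0 - 0 borrow-in) - 1 → borrow from next column: (0+2) - 1 = 1, borrow out 1
  col 1: (0 - 1 borrow-in) - 1 → borrow from next column: (-1+2) - 1 = 0, borrow out 1
  col 2: (1 - 1 borrow-in) - 1 → borrow from next column: (0+2) - 1 = 1, borrow out 1
  col 3: (1 - 1 borrow-in) - 0 → 0 - 0 = 0, borrow out 0
  col 4: (0 - 0 borrow-in) - 1 → borrow from next column: (0+2) - 1 = 1, borrow out 1
  col 5: (1 - 1 borrow-in) - 1 → borrow from next column: (0+2) - 1 = 1, borrow out 1
  col 6: (0 - 1 borrow-in) - 1 → borrow from next column: (-1+2) - 1 = 0, borrow out 1
  col 7: (1 - 1 borrow-in) - 1 → borrow from next column: (0+2) - 1 = 1, borrow out 1
  col 8: (1 - 1 borrow-in) - 0 → 0 - 0 = 0, borrow out 0
Reading bits MSB→LSB: 010110101
Strip leading zeros: 10110101
= 10110101


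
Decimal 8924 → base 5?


Divide by 5 repeatedly:
8924 ÷ 5 = 1784 remainder 4
1784 ÷ 5 = 356 remainder 4
356 ÷ 5 = 71 remainder 1
71 ÷ 5 = 14 remainder 1
14 ÷ 5 = 2 remainder 4
2 ÷ 5 = 0 remainder 2
Reading remainders bottom-up:
= 241144


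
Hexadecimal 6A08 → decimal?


Positional values:
Position 0: 8 × 16^0 = 8 × 1 = 8
Position 1: 0 × 16^1 = 0 × 16 = 0
Position 2: A × 16^2 = 10 × 256 = 2560
Position 3: 6 × 16^3 = 6 × 4096 = 24576
Sum = 8 + 0 + 2560 + 24576
= 27144


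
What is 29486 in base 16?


Divide by 16 repeatedly:
29486 ÷ 16 = 1842 remainder 14 (E)
1842 ÷ 16 = 115 remainder 2 (2)
115 ÷ 16 = 7 remainder 3 (3)
7 ÷ 16 = 0 remainder 7 (7)
Reading remainders bottom-up:
= 0x732E


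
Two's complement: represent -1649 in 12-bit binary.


Original: 011001110001
Step 1 - Invert all bits: 100110001110
Step 2 - Add 1: 100110001110 + 1
= 100110001111 (represents -1649)


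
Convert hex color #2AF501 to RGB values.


Hex: #2AF501
R = 2A₁₆ = 42
G = F5₁₆ = 245
B = 01₁₆ = 1
= RGB(42, 245, 1)


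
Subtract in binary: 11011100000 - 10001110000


Align and subtract column by column (LSB to MSB, borrowing when needed):
  11011100000
- 10001110000
  -----------
  col 0: (0 - 0 borrow-in) - 0 → 0 - 0 = 0, borrow out 0
  col 1: (0 - 0 borrow-in) - 0 → 0 - 0 = 0, borrow out 0
  col 2: (0 - 0 borrow-in) - 0 → 0 - 0 = 0, borrow out 0
  col 3: (0 - 0 borrow-in) - 0 → 0 - 0 = 0, borrow out 0
  col 4: (0 - 0 borrow-in) - 1 → borrow from next column: (0+2) - 1 = 1, borrow out 1
  col 5: (1 - 1 borrow-in) - 1 → borrow from next column: (0+2) - 1 = 1, borrow out 1
  col 6: (1 - 1 borrow-in) - 1 → borrow from next column: (0+2) - 1 = 1, borrow out 1
  col 7: (1 - 1 borrow-in) - 0 → 0 - 0 = 0, borrow out 0
  col 8: (0 - 0 borrow-in) - 0 → 0 - 0 = 0, borrow out 0
  col 9: (1 - 0 borrow-in) - 0 → 1 - 0 = 1, borrow out 0
  col 10: (1 - 0 borrow-in) - 1 → 1 - 1 = 0, borrow out 0
Reading bits MSB→LSB: 01001110000
Strip leading zeros: 1001110000
= 1001110000


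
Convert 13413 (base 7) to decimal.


Positional values (base 7):
  3 × 7^0 = 3 × 1 = 3
  1 × 7^1 = 1 × 7 = 7
  4 × 7^2 = 4 × 49 = 196
  3 × 7^3 = 3 × 343 = 1029
  1 × 7^4 = 1 × 2401 = 2401
Sum = 3 + 7 + 196 + 1029 + 2401
= 3636


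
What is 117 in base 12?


Divide by 12 repeatedly:
117 ÷ 12 = 9 remainder 9
9 ÷ 12 = 0 remainder 9
Reading remainders bottom-up:
= 99


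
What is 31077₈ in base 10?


Positional values:
Position 0: 7 × 8^0 = 7
Position 1: 7 × 8^1 = 56
Position 2: 0 × 8^2 = 0
Position 3: 1 × 8^3 = 512
Position 4: 3 × 8^4 = 12288
Sum = 7 + 56 + 0 + 512 + 12288
= 12863


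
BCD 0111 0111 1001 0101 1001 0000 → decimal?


Each 4-bit group → digit:
  0111 → 7
  0111 → 7
  1001 → 9
  0101 → 5
  1001 → 9
  0000 → 0
= 779590


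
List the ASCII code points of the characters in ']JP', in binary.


String: ']JP'  (3 characters)
Per-character ASCII lookup:
  ']': special character: ']' = 93 → 1011101
  'J': uppercase starts at 65: 'J' = 65 + 9 = 74 → 1001010
  'P': uppercase starts at 65: 'P' = 65 + 15 = 80 → 1010000
= 1011101 1001010 1010000


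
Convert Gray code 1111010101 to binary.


Gray code: 1111010101
MSB stays the same: 1
Each subsequent bit = prev_binary XOR current_gray:
  B[1] = 1 XOR 1 = 0
  B[2] = 0 XOR 1 = 1
  B[3] = 1 XOR 1 = 0
  B[4] = 0 XOR 0 = 0
  B[5] = 0 XOR 1 = 1
  B[6] = 1 XOR 0 = 1
  B[7] = 1 XOR 1 = 0
  B[8] = 0 XOR 0 = 0
  B[9] = 0 XOR 1 = 1
= 1010011001 (665 decimal)


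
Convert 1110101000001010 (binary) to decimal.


Positional values:
Bit 1: 1 × 2^1 = 2
Bit 3: 1 × 2^3 = 8
Bit 9: 1 × 2^9 = 512
Bit 11: 1 × 2^11 = 2048
Bit 13: 1 × 2^13 = 8192
Bit 14: 1 × 2^14 = 16384
Bit 15: 1 × 2^15 = 32768
Sum = 2 + 8 + 512 + 2048 + 8192 + 16384 + 32768
= 59914


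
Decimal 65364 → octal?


Divide by 8 repeatedly:
65364 ÷ 8 = 8170 remainder 4
8170 ÷ 8 = 1021 remainder 2
1021 ÷ 8 = 127 remainder 5
127 ÷ 8 = 15 remainder 7
15 ÷ 8 = 1 remainder 7
1 ÷ 8 = 0 remainder 1
Reading remainders bottom-up:
= 0o177524


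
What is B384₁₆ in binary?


Each hex digit → 4 binary bits:
  B = 1011
  3 = 0011
  8 = 1000
  4 = 0100
Concatenate: 1011 0011 1000 0100
= 1011001110000100


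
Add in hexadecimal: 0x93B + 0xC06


Align and add column by column (LSB to MSB, each column mod 16 with carry):
  093B
+ 0C06
  ----
  col 0: B(11) + 6(6) + 0 (carry in) = 17 → 1(1), carry out 1
  col 1: 3(3) + 0(0) + 1 (carry in) = 4 → 4(4), carry out 0
  col 2: 9(9) + C(12) + 0 (carry in) = 21 → 5(5), carry out 1
  col 3: 0(0) + 0(0) + 1 (carry in) = 1 → 1(1), carry out 0
Reading digits MSB→LSB: 1541
Strip leading zeros: 1541
= 0x1541


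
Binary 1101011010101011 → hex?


Group into 4-bit nibbles: 1101011010101011
  1101 = D
  0110 = 6
  1010 = A
  1011 = B
= 0xD6AB


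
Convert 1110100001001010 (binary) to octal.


Group into 3-bit groups: 001110100001001010
  001 = 1
  110 = 6
  100 = 4
  001 = 1
  001 = 1
  010 = 2
= 0o164112


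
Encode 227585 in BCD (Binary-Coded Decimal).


Each digit → 4-bit binary:
  2 → 0010
  2 → 0010
  7 → 0111
  5 → 0101
  8 → 1000
  5 → 0101
= 0010 0010 0111 0101 1000 0101


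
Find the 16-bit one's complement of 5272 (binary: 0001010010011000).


Original: 0001010010011000
Invert all bits:
  bit 0: 0 → 1
  bit 1: 0 → 1
  bit 2: 0 → 1
  bit 3: 1 → 0
  bit 4: 0 → 1
  bit 5: 1 → 0
  bit 6: 0 → 1
  bit 7: 0 → 1
  bit 8: 1 → 0
  bit 9: 0 → 1
  bit 10: 0 → 1
  bit 11: 1 → 0
  bit 12: 1 → 0
  bit 13: 0 → 1
  bit 14: 0 → 1
  bit 15: 0 → 1
= 1110101101100111


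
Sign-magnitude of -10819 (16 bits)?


Sign bit: 1 (negative)
Magnitude: 10819 = 010101001000011
= 1010101001000011


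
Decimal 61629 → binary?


Divide by 2 repeatedly:
61629 ÷ 2 = 30814 remainder 1
30814 ÷ 2 = 15407 remainder 0
15407 ÷ 2 = 7703 remainder 1
7703 ÷ 2 = 3851 remainder 1
3851 ÷ 2 = 1925 remainder 1
1925 ÷ 2 = 962 remainder 1
962 ÷ 2 = 481 remainder 0
481 ÷ 2 = 240 remainder 1
240 ÷ 2 = 120 remainder 0
120 ÷ 2 = 60 remainder 0
60 ÷ 2 = 30 remainder 0
30 ÷ 2 = 15 remainder 0
15 ÷ 2 = 7 remainder 1
7 ÷ 2 = 3 remainder 1
3 ÷ 2 = 1 remainder 1
1 ÷ 2 = 0 remainder 1
Reading remainders bottom-up:
= 1111000010111101


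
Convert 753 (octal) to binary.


Each octal digit → 3 binary bits:
  7 = 111
  5 = 101
  3 = 011
Concatenate: 111 101 011
= 111101011


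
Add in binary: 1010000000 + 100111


Align and add column by column (LSB to MSB, carry propagating):
  01010000000
+ 00000100111
  -----------
  col 0: 0 + 1 + 0 (carry in) = 1 → bit 1, carry out 0
  col 1: 0 + 1 + 0 (carry in) = 1 → bit 1, carry out 0
  col 2: 0 + 1 + 0 (carry in) = 1 → bit 1, carry out 0
  col 3: 0 + 0 + 0 (carry in) = 0 → bit 0, carry out 0
  col 4: 0 + 0 + 0 (carry in) = 0 → bit 0, carry out 0
  col 5: 0 + 1 + 0 (carry in) = 1 → bit 1, carry out 0
  col 6: 0 + 0 + 0 (carry in) = 0 → bit 0, carry out 0
  col 7: 1 + 0 + 0 (carry in) = 1 → bit 1, carry out 0
  col 8: 0 + 0 + 0 (carry in) = 0 → bit 0, carry out 0
  col 9: 1 + 0 + 0 (carry in) = 1 → bit 1, carry out 0
  col 10: 0 + 0 + 0 (carry in) = 0 → bit 0, carry out 0
Reading bits MSB→LSB: 01010100111
Strip leading zeros: 1010100111
= 1010100111


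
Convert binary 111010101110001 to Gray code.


Binary: 111010101110001
Gray code: G = B XOR (B >> 1)
B >> 1 = 011101010111000
111010101110001 XOR 011101010111000:
  1 XOR 0 = 1
  1 XOR 1 = 0
  1 XOR 1 = 0
  0 XOR 1 = 1
  1 XOR 0 = 1
  0 XOR 1 = 1
  1 XOR 0 = 1
  0 XOR 1 = 1
  1 XOR 0 = 1
  1 XOR 1 = 0
  1 XOR 1 = 0
  0 XOR 1 = 1
  0 XOR 0 = 0
  0 XOR 0 = 0
  1 XOR 0 = 1
= 100111111001001


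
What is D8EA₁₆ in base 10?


Positional values:
Position 0: A × 16^0 = 10 × 1 = 10
Position 1: E × 16^1 = 14 × 16 = 224
Position 2: 8 × 16^2 = 8 × 256 = 2048
Position 3: D × 16^3 = 13 × 4096 = 53248
Sum = 10 + 224 + 2048 + 53248
= 55530


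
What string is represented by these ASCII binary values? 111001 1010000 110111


Codes (binary): 111001 1010000 110111
Per-code ASCII lookup:
  111001 = 57  (range 48-57: digits, 57 - 48 = 9) → '9'
  1010000 = 80  (range 65-90: uppercase, 80 - 65 = 15) → 'P'
  110111 = 55  (range 48-57: digits, 55 - 48 = 7) → '7'
= '9P7'


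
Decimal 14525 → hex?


Divide by 16 repeatedly:
14525 ÷ 16 = 907 remainder 13 (D)
907 ÷ 16 = 56 remainder 11 (B)
56 ÷ 16 = 3 remainder 8 (8)
3 ÷ 16 = 0 remainder 3 (3)
Reading remainders bottom-up:
= 0x38BD


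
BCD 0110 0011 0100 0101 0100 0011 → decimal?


Each 4-bit group → digit:
  0110 → 6
  0011 → 3
  0100 → 4
  0101 → 5
  0100 → 4
  0011 → 3
= 634543


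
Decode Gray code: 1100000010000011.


Gray code: 1100000010000011
MSB stays the same: 1
Each subsequent bit = prev_binary XOR current_gray:
  B[1] = 1 XOR 1 = 0
  B[2] = 0 XOR 0 = 0
  B[3] = 0 XOR 0 = 0
  B[4] = 0 XOR 0 = 0
  B[5] = 0 XOR 0 = 0
  B[6] = 0 XOR 0 = 0
  B[7] = 0 XOR 0 = 0
  B[8] = 0 XOR 1 = 1
  B[9] = 1 XOR 0 = 1
  B[10] = 1 XOR 0 = 1
  B[11] = 1 XOR 0 = 1
  B[12] = 1 XOR 0 = 1
  B[13] = 1 XOR 0 = 1
  B[14] = 1 XOR 1 = 0
  B[15] = 0 XOR 1 = 1
= 1000000011111101 (33021 decimal)


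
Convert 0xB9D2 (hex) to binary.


Each hex digit → 4 binary bits:
  B = 1011
  9 = 1001
  D = 1101
  2 = 0010
Concatenate: 1011 1001 1101 0010
= 1011100111010010


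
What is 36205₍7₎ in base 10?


Positional values (base 7):
  5 × 7^0 = 5 × 1 = 5
  0 × 7^1 = 0 × 7 = 0
  2 × 7^2 = 2 × 49 = 98
  6 × 7^3 = 6 × 343 = 2058
  3 × 7^4 = 3 × 2401 = 7203
Sum = 5 + 0 + 98 + 2058 + 7203
= 9364


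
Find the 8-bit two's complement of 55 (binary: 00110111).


Original: 00110111
Step 1 - Invert all bits: 11001000
Step 2 - Add 1: 11001000 + 1
= 11001001 (represents -55)


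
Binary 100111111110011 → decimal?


Positional values:
Bit 0: 1 × 2^0 = 1
Bit 1: 1 × 2^1 = 2
Bit 4: 1 × 2^4 = 16
Bit 5: 1 × 2^5 = 32
Bit 6: 1 × 2^6 = 64
Bit 7: 1 × 2^7 = 128
Bit 8: 1 × 2^8 = 256
Bit 9: 1 × 2^9 = 512
Bit 10: 1 × 2^10 = 1024
Bit 11: 1 × 2^11 = 2048
Bit 14: 1 × 2^14 = 16384
Sum = 1 + 2 + 16 + 32 + 64 + 128 + 256 + 512 + 1024 + 2048 + 16384
= 20467


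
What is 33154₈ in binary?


Each octal digit → 3 binary bits:
  3 = 011
  3 = 011
  1 = 001
  5 = 101
  4 = 100
Concatenate: 011 011 001 101 100
= 011011001101100


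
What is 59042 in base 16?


Divide by 16 repeatedly:
59042 ÷ 16 = 3690 remainder 2 (2)
3690 ÷ 16 = 230 remainder 10 (A)
230 ÷ 16 = 14 remainder 6 (6)
14 ÷ 16 = 0 remainder 14 (E)
Reading remainders bottom-up:
= 0xE6A2


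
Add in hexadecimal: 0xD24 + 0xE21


Align and add column by column (LSB to MSB, each column mod 16 with carry):
  0D24
+ 0E21
  ----
  col 0: 4(4) + 1(1) + 0 (carry in) = 5 → 5(5), carry out 0
  col 1: 2(2) + 2(2) + 0 (carry in) = 4 → 4(4), carry out 0
  col 2: D(13) + E(14) + 0 (carry in) = 27 → B(11), carry out 1
  col 3: 0(0) + 0(0) + 1 (carry in) = 1 → 1(1), carry out 0
Reading digits MSB→LSB: 1B45
Strip leading zeros: 1B45
= 0x1B45


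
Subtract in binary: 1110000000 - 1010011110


Align and subtract column by column (LSB to MSB, borrowing when needed):
  1110000000
- 1010011110
  ----------
  col 0: (0 - 0 borrow-in) - 0 → 0 - 0 = 0, borrow out 0
  col 1: (0 - 0 borrow-in) - 1 → borrow from next column: (0+2) - 1 = 1, borrow out 1
  col 2: (0 - 1 borrow-in) - 1 → borrow from next column: (-1+2) - 1 = 0, borrow out 1
  col 3: (0 - 1 borrow-in) - 1 → borrow from next column: (-1+2) - 1 = 0, borrow out 1
  col 4: (0 - 1 borrow-in) - 1 → borrow from next column: (-1+2) - 1 = 0, borrow out 1
  col 5: (0 - 1 borrow-in) - 0 → borrow from next column: (-1+2) - 0 = 1, borrow out 1
  col 6: (0 - 1 borrow-in) - 0 → borrow from next column: (-1+2) - 0 = 1, borrow out 1
  col 7: (1 - 1 borrow-in) - 1 → borrow from next column: (0+2) - 1 = 1, borrow out 1
  col 8: (1 - 1 borrow-in) - 0 → 0 - 0 = 0, borrow out 0
  col 9: (1 - 0 borrow-in) - 1 → 1 - 1 = 0, borrow out 0
Reading bits MSB→LSB: 0011100010
Strip leading zeros: 11100010
= 11100010


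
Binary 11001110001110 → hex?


Group into 4-bit nibbles: 0011001110001110
  0011 = 3
  0011 = 3
  1000 = 8
  1110 = E
= 0x338E


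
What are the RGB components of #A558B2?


Hex: #A558B2
R = A5₁₆ = 165
G = 58₁₆ = 88
B = B2₁₆ = 178
= RGB(165, 88, 178)


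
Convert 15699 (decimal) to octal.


Divide by 8 repeatedly:
15699 ÷ 8 = 1962 remainder 3
1962 ÷ 8 = 245 remainder 2
245 ÷ 8 = 30 remainder 5
30 ÷ 8 = 3 remainder 6
3 ÷ 8 = 0 remainder 3
Reading remainders bottom-up:
= 0o36523


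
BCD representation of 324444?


Each digit → 4-bit binary:
  3 → 0011
  2 → 0010
  4 → 0100
  4 → 0100
  4 → 0100
  4 → 0100
= 0011 0010 0100 0100 0100 0100


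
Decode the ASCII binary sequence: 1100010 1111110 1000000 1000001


Codes (binary): 1100010 1111110 1000000 1000001
Per-code ASCII lookup:
  1100010 = 98  (range 97-122: lowercase, 98 - 97 = 1) → 'b'
  1111110 = 126  (special character) → '~'
  1000000 = 64  (special character) → '@'
  1000001 = 65  (range 65-90: uppercase, 65 - 65 = 0) → 'A'
= 'b~@A'


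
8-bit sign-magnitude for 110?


Sign bit: 0 (positive)
Magnitude: 110 = 1101110
= 01101110


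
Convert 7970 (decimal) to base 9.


Divide by 9 repeatedly:
7970 ÷ 9 = 885 remainder 5
885 ÷ 9 = 98 remainder 3
98 ÷ 9 = 10 remainder 8
10 ÷ 9 = 1 remainder 1
1 ÷ 9 = 0 remainder 1
Reading remainders bottom-up:
= 11835


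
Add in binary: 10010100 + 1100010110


Align and add column by column (LSB to MSB, carry propagating):
  00010010100
+ 01100010110
  -----------
  col 0: 0 + 0 + 0 (carry in) = 0 → bit 0, carry out 0
  col 1: 0 + 1 + 0 (carry in) = 1 → bit 1, carry out 0
  col 2: 1 + 1 + 0 (carry in) = 2 → bit 0, carry out 1
  col 3: 0 + 0 + 1 (carry in) = 1 → bit 1, carry out 0
  col 4: 1 + 1 + 0 (carry in) = 2 → bit 0, carry out 1
  col 5: 0 + 0 + 1 (carry in) = 1 → bit 1, carry out 0
  col 6: 0 + 0 + 0 (carry in) = 0 → bit 0, carry out 0
  col 7: 1 + 0 + 0 (carry in) = 1 → bit 1, carry out 0
  col 8: 0 + 1 + 0 (carry in) = 1 → bit 1, carry out 0
  col 9: 0 + 1 + 0 (carry in) = 1 → bit 1, carry out 0
  col 10: 0 + 0 + 0 (carry in) = 0 → bit 0, carry out 0
Reading bits MSB→LSB: 01110101010
Strip leading zeros: 1110101010
= 1110101010


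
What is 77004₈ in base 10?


Positional values:
Position 0: 4 × 8^0 = 4
Position 1: 0 × 8^1 = 0
Position 2: 0 × 8^2 = 0
Position 3: 7 × 8^3 = 3584
Position 4: 7 × 8^4 = 28672
Sum = 4 + 0 + 0 + 3584 + 28672
= 32260


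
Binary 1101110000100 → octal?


Group into 3-bit groups: 001101110000100
  001 = 1
  101 = 5
  110 = 6
  000 = 0
  100 = 4
= 0o15604


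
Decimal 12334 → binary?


Divide by 2 repeatedly:
12334 ÷ 2 = 6167 remainder 0
6167 ÷ 2 = 3083 remainder 1
3083 ÷ 2 = 1541 remainder 1
1541 ÷ 2 = 770 remainder 1
770 ÷ 2 = 385 remainder 0
385 ÷ 2 = 192 remainder 1
192 ÷ 2 = 96 remainder 0
96 ÷ 2 = 48 remainder 0
48 ÷ 2 = 24 remainder 0
24 ÷ 2 = 12 remainder 0
12 ÷ 2 = 6 remainder 0
6 ÷ 2 = 3 remainder 0
3 ÷ 2 = 1 remainder 1
1 ÷ 2 = 0 remainder 1
Reading remainders bottom-up:
= 11000000101110


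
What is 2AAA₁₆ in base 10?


Positional values:
Position 0: A × 16^0 = 10 × 1 = 10
Position 1: A × 16^1 = 10 × 16 = 160
Position 2: A × 16^2 = 10 × 256 = 2560
Position 3: 2 × 16^3 = 2 × 4096 = 8192
Sum = 10 + 160 + 2560 + 8192
= 10922


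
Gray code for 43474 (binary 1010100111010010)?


Binary: 1010100111010010
Gray code: G = B XOR (B >> 1)
B >> 1 = 0101010011101001
1010100111010010 XOR 0101010011101001:
  1 XOR 0 = 1
  0 XOR 1 = 1
  1 XOR 0 = 1
  0 XOR 1 = 1
  1 XOR 0 = 1
  0 XOR 1 = 1
  0 XOR 0 = 0
  1 XOR 0 = 1
  1 XOR 1 = 0
  1 XOR 1 = 0
  0 XOR 1 = 1
  1 XOR 0 = 1
  0 XOR 1 = 1
  0 XOR 0 = 0
  1 XOR 0 = 1
  0 XOR 1 = 1
= 1111110100111011


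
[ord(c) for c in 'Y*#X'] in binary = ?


String: 'Y*#X'  (4 characters)
Per-character ASCII lookup:
  'Y': uppercase starts at 65: 'Y' = 65 + 24 = 89 → 1011001
  '*': special character: '*' = 42 → 101010
  '#': special character: '#' = 35 → 100011
  'X': uppercase starts at 65: 'X' = 65 + 23 = 88 → 1011000
= 1011001 101010 100011 1011000


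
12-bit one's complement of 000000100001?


Original: 000000100001
Invert all bits:
  bit 0: 0 → 1
  bit 1: 0 → 1
  bit 2: 0 → 1
  bit 3: 0 → 1
  bit 4: 0 → 1
  bit 5: 0 → 1
  bit 6: 1 → 0
  bit 7: 0 → 1
  bit 8: 0 → 1
  bit 9: 0 → 1
  bit 10: 0 → 1
  bit 11: 1 → 0
= 111111011110


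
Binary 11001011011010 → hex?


Group into 4-bit nibbles: 0011001011011010
  0011 = 3
  0010 = 2
  1101 = D
  1010 = A
= 0x32DA


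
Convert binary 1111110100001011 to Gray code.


Binary: 1111110100001011
Gray code: G = B XOR (B >> 1)
B >> 1 = 0111111010000101
1111110100001011 XOR 0111111010000101:
  1 XOR 0 = 1
  1 XOR 1 = 0
  1 XOR 1 = 0
  1 XOR 1 = 0
  1 XOR 1 = 0
  1 XOR 1 = 0
  0 XOR 1 = 1
  1 XOR 0 = 1
  0 XOR 1 = 1
  0 XOR 0 = 0
  0 XOR 0 = 0
  0 XOR 0 = 0
  1 XOR 0 = 1
  0 XOR 1 = 1
  1 XOR 0 = 1
  1 XOR 1 = 0
= 1000001110001110


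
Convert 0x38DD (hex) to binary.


Each hex digit → 4 binary bits:
  3 = 0011
  8 = 1000
  D = 1101
  D = 1101
Concatenate: 0011 1000 1101 1101
= 0011100011011101


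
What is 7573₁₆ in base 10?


Positional values:
Position 0: 3 × 16^0 = 3 × 1 = 3
Position 1: 7 × 16^1 = 7 × 16 = 112
Position 2: 5 × 16^2 = 5 × 256 = 1280
Position 3: 7 × 16^3 = 7 × 4096 = 28672
Sum = 3 + 112 + 1280 + 28672
= 30067


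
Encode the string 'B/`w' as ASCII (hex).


String: 'B/`w'  (4 characters)
Per-character ASCII lookup:
  'B': uppercase starts at 65: 'B' = 65 + 1 = 66 → 0x42
  '/': special character: '/' = 47 → 0x2F
  '`': special character: '`' = 96 → 0x60
  'w': lowercase starts at 97: 'w' = 97 + 22 = 119 → 0x77
= 0x42 0x2F 0x60 0x77


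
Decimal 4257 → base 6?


Divide by 6 repeatedly:
4257 ÷ 6 = 709 remainder 3
709 ÷ 6 = 118 remainder 1
118 ÷ 6 = 19 remainder 4
19 ÷ 6 = 3 remainder 1
3 ÷ 6 = 0 remainder 3
Reading remainders bottom-up:
= 31413


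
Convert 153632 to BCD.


Each digit → 4-bit binary:
  1 → 0001
  5 → 0101
  3 → 0011
  6 → 0110
  3 → 0011
  2 → 0010
= 0001 0101 0011 0110 0011 0010


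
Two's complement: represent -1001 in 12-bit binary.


Original: 001111101001
Step 1 - Invert all bits: 110000010110
Step 2 - Add 1: 110000010110 + 1
= 110000010111 (represents -1001)


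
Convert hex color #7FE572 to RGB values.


Hex: #7FE572
R = 7F₁₆ = 127
G = E5₁₆ = 229
B = 72₁₆ = 114
= RGB(127, 229, 114)


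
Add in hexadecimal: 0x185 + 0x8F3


Align and add column by column (LSB to MSB, each column mod 16 with carry):
  0185
+ 08F3
  ----
  col 0: 5(5) + 3(3) + 0 (carry in) = 8 → 8(8), carry out 0
  col 1: 8(8) + F(15) + 0 (carry in) = 23 → 7(7), carry out 1
  col 2: 1(1) + 8(8) + 1 (carry in) = 10 → A(10), carry out 0
  col 3: 0(0) + 0(0) + 0 (carry in) = 0 → 0(0), carry out 0
Reading digits MSB→LSB: 0A78
Strip leading zeros: A78
= 0xA78


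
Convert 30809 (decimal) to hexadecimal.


Divide by 16 repeatedly:
30809 ÷ 16 = 1925 remainder 9 (9)
1925 ÷ 16 = 120 remainder 5 (5)
120 ÷ 16 = 7 remainder 8 (8)
7 ÷ 16 = 0 remainder 7 (7)
Reading remainders bottom-up:
= 0x7859


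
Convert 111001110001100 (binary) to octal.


Group into 3-bit groups: 111001110001100
  111 = 7
  001 = 1
  110 = 6
  001 = 1
  100 = 4
= 0o71614


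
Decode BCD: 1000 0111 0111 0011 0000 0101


Each 4-bit group → digit:
  1000 → 8
  0111 → 7
  0111 → 7
  0011 → 3
  0000 → 0
  0101 → 5
= 877305


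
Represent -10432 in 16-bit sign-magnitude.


Sign bit: 1 (negative)
Magnitude: 10432 = 010100011000000
= 1010100011000000


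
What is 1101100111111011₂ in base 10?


Positional values:
Bit 0: 1 × 2^0 = 1
Bit 1: 1 × 2^1 = 2
Bit 3: 1 × 2^3 = 8
Bit 4: 1 × 2^4 = 16
Bit 5: 1 × 2^5 = 32
Bit 6: 1 × 2^6 = 64
Bit 7: 1 × 2^7 = 128
Bit 8: 1 × 2^8 = 256
Bit 11: 1 × 2^11 = 2048
Bit 12: 1 × 2^12 = 4096
Bit 14: 1 × 2^14 = 16384
Bit 15: 1 × 2^15 = 32768
Sum = 1 + 2 + 8 + 16 + 32 + 64 + 128 + 256 + 2048 + 4096 + 16384 + 32768
= 55803


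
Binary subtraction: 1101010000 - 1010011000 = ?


Align and subtract column by column (LSB to MSB, borrowing when needed):
  1101010000
- 1010011000
  ----------
  col 0: (0 - 0 borrow-in) - 0 → 0 - 0 = 0, borrow out 0
  col 1: (0 - 0 borrow-in) - 0 → 0 - 0 = 0, borrow out 0
  col 2: (0 - 0 borrow-in) - 0 → 0 - 0 = 0, borrow out 0
  col 3: (0 - 0 borrow-in) - 1 → borrow from next column: (0+2) - 1 = 1, borrow out 1
  col 4: (1 - 1 borrow-in) - 1 → borrow from next column: (0+2) - 1 = 1, borrow out 1
  col 5: (0 - 1 borrow-in) - 0 → borrow from next column: (-1+2) - 0 = 1, borrow out 1
  col 6: (1 - 1 borrow-in) - 0 → 0 - 0 = 0, borrow out 0
  col 7: (0 - 0 borrow-in) - 1 → borrow from next column: (0+2) - 1 = 1, borrow out 1
  col 8: (1 - 1 borrow-in) - 0 → 0 - 0 = 0, borrow out 0
  col 9: (1 - 0 borrow-in) - 1 → 1 - 1 = 0, borrow out 0
Reading bits MSB→LSB: 0010111000
Strip leading zeros: 10111000
= 10111000


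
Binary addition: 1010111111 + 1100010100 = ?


Align and add column by column (LSB to MSB, carry propagating):
  01010111111
+ 01100010100
  -----------
  col 0: 1 + 0 + 0 (carry in) = 1 → bit 1, carry out 0
  col 1: 1 + 0 + 0 (carry in) = 1 → bit 1, carry out 0
  col 2: 1 + 1 + 0 (carry in) = 2 → bit 0, carry out 1
  col 3: 1 + 0 + 1 (carry in) = 2 → bit 0, carry out 1
  col 4: 1 + 1 + 1 (carry in) = 3 → bit 1, carry out 1
  col 5: 1 + 0 + 1 (carry in) = 2 → bit 0, carry out 1
  col 6: 0 + 0 + 1 (carry in) = 1 → bit 1, carry out 0
  col 7: 1 + 0 + 0 (carry in) = 1 → bit 1, carry out 0
  col 8: 0 + 1 + 0 (carry in) = 1 → bit 1, carry out 0
  col 9: 1 + 1 + 0 (carry in) = 2 → bit 0, carry out 1
  col 10: 0 + 0 + 1 (carry in) = 1 → bit 1, carry out 0
Reading bits MSB→LSB: 10111010011
Strip leading zeros: 10111010011
= 10111010011


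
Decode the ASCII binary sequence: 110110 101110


Codes (binary): 110110 101110
Per-code ASCII lookup:
  110110 = 54  (range 48-57: digits, 54 - 48 = 6) → '6'
  101110 = 46  (special character) → '.'
= '6.'


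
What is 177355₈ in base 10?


Positional values:
Position 0: 5 × 8^0 = 5
Position 1: 5 × 8^1 = 40
Position 2: 3 × 8^2 = 192
Position 3: 7 × 8^3 = 3584
Position 4: 7 × 8^4 = 28672
Position 5: 1 × 8^5 = 32768
Sum = 5 + 40 + 192 + 3584 + 28672 + 32768
= 65261


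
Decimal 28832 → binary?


Divide by 2 repeatedly:
28832 ÷ 2 = 14416 remainder 0
14416 ÷ 2 = 7208 remainder 0
7208 ÷ 2 = 3604 remainder 0
3604 ÷ 2 = 1802 remainder 0
1802 ÷ 2 = 901 remainder 0
901 ÷ 2 = 450 remainder 1
450 ÷ 2 = 225 remainder 0
225 ÷ 2 = 112 remainder 1
112 ÷ 2 = 56 remainder 0
56 ÷ 2 = 28 remainder 0
28 ÷ 2 = 14 remainder 0
14 ÷ 2 = 7 remainder 0
7 ÷ 2 = 3 remainder 1
3 ÷ 2 = 1 remainder 1
1 ÷ 2 = 0 remainder 1
Reading remainders bottom-up:
= 111000010100000


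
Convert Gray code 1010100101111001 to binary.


Gray code: 1010100101111001
MSB stays the same: 1
Each subsequent bit = prev_binary XOR current_gray:
  B[1] = 1 XOR 0 = 1
  B[2] = 1 XOR 1 = 0
  B[3] = 0 XOR 0 = 0
  B[4] = 0 XOR 1 = 1
  B[5] = 1 XOR 0 = 1
  B[6] = 1 XOR 0 = 1
  B[7] = 1 XOR 1 = 0
  B[8] = 0 XOR 0 = 0
  B[9] = 0 XOR 1 = 1
  B[10] = 1 XOR 1 = 0
  B[11] = 0 XOR 1 = 1
  B[12] = 1 XOR 1 = 0
  B[13] = 0 XOR 0 = 0
  B[14] = 0 XOR 0 = 0
  B[15] = 0 XOR 1 = 1
= 1100111001010001 (52817 decimal)


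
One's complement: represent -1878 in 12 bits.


Original: 011101010110
Invert all bits:
  bit 0: 0 → 1
  bit 1: 1 → 0
  bit 2: 1 → 0
  bit 3: 1 → 0
  bit 4: 0 → 1
  bit 5: 1 → 0
  bit 6: 0 → 1
  bit 7: 1 → 0
  bit 8: 0 → 1
  bit 9: 1 → 0
  bit 10: 1 → 0
  bit 11: 0 → 1
= 100010101001


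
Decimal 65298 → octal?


Divide by 8 repeatedly:
65298 ÷ 8 = 8162 remainder 2
8162 ÷ 8 = 1020 remainder 2
1020 ÷ 8 = 127 remainder 4
127 ÷ 8 = 15 remainder 7
15 ÷ 8 = 1 remainder 7
1 ÷ 8 = 0 remainder 1
Reading remainders bottom-up:
= 0o177422


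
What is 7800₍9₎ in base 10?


Positional values (base 9):
  0 × 9^0 = 0 × 1 = 0
  0 × 9^1 = 0 × 9 = 0
  8 × 9^2 = 8 × 81 = 648
  7 × 9^3 = 7 × 729 = 5103
Sum = 0 + 0 + 648 + 5103
= 5751


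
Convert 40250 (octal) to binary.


Each octal digit → 3 binary bits:
  4 = 100
  0 = 000
  2 = 010
  5 = 101
  0 = 000
Concatenate: 100 000 010 101 000
= 100000010101000


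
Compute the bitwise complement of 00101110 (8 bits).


Original: 00101110
Invert all bits:
  bit 0: 0 → 1
  bit 1: 0 → 1
  bit 2: 1 → 0
  bit 3: 0 → 1
  bit 4: 1 → 0
  bit 5: 1 → 0
  bit 6: 1 → 0
  bit 7: 0 → 1
= 11010001


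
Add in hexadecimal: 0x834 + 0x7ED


Align and add column by column (LSB to MSB, each column mod 16 with carry):
  0834
+ 07ED
  ----
  col 0: 4(4) + D(13) + 0 (carry in) = 17 → 1(1), carry out 1
  col 1: 3(3) + E(14) + 1 (carry in) = 18 → 2(2), carry out 1
  col 2: 8(8) + 7(7) + 1 (carry in) = 16 → 0(0), carry out 1
  col 3: 0(0) + 0(0) + 1 (carry in) = 1 → 1(1), carry out 0
Reading digits MSB→LSB: 1021
Strip leading zeros: 1021
= 0x1021


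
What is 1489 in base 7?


Divide by 7 repeatedly:
1489 ÷ 7 = 212 remainder 5
212 ÷ 7 = 30 remainder 2
30 ÷ 7 = 4 remainder 2
4 ÷ 7 = 0 remainder 4
Reading remainders bottom-up:
= 4225


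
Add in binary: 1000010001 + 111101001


Align and add column by column (LSB to MSB, carry propagating):
  01000010001
+ 00111101001
  -----------
  col 0: 1 + 1 + 0 (carry in) = 2 → bit 0, carry out 1
  col 1: 0 + 0 + 1 (carry in) = 1 → bit 1, carry out 0
  col 2: 0 + 0 + 0 (carry in) = 0 → bit 0, carry out 0
  col 3: 0 + 1 + 0 (carry in) = 1 → bit 1, carry out 0
  col 4: 1 + 0 + 0 (carry in) = 1 → bit 1, carry out 0
  col 5: 0 + 1 + 0 (carry in) = 1 → bit 1, carry out 0
  col 6: 0 + 1 + 0 (carry in) = 1 → bit 1, carry out 0
  col 7: 0 + 1 + 0 (carry in) = 1 → bit 1, carry out 0
  col 8: 0 + 1 + 0 (carry in) = 1 → bit 1, carry out 0
  col 9: 1 + 0 + 0 (carry in) = 1 → bit 1, carry out 0
  col 10: 0 + 0 + 0 (carry in) = 0 → bit 0, carry out 0
Reading bits MSB→LSB: 01111111010
Strip leading zeros: 1111111010
= 1111111010


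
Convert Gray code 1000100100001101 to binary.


Gray code: 1000100100001101
MSB stays the same: 1
Each subsequent bit = prev_binary XOR current_gray:
  B[1] = 1 XOR 0 = 1
  B[2] = 1 XOR 0 = 1
  B[3] = 1 XOR 0 = 1
  B[4] = 1 XOR 1 = 0
  B[5] = 0 XOR 0 = 0
  B[6] = 0 XOR 0 = 0
  B[7] = 0 XOR 1 = 1
  B[8] = 1 XOR 0 = 1
  B[9] = 1 XOR 0 = 1
  B[10] = 1 XOR 0 = 1
  B[11] = 1 XOR 0 = 1
  B[12] = 1 XOR 1 = 0
  B[13] = 0 XOR 1 = 1
  B[14] = 1 XOR 0 = 1
  B[15] = 1 XOR 1 = 0
= 1111000111110110 (61942 decimal)


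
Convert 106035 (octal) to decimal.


Positional values:
Position 0: 5 × 8^0 = 5
Position 1: 3 × 8^1 = 24
Position 2: 0 × 8^2 = 0
Position 3: 6 × 8^3 = 3072
Position 4: 0 × 8^4 = 0
Position 5: 1 × 8^5 = 32768
Sum = 5 + 24 + 0 + 3072 + 0 + 32768
= 35869


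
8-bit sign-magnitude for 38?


Sign bit: 0 (positive)
Magnitude: 38 = 0100110
= 00100110


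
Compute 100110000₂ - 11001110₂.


Align and subtract column by column (LSB to MSB, borrowing when needed):
  100110000
- 011001110
  ---------
  col 0: (0 - 0 borrow-in) - 0 → 0 - 0 = 0, borrow out 0
  col 1: (0 - 0 borrow-in) - 1 → borrow from next column: (0+2) - 1 = 1, borrow out 1
  col 2: (0 - 1 borrow-in) - 1 → borrow from next column: (-1+2) - 1 = 0, borrow out 1
  col 3: (0 - 1 borrow-in) - 1 → borrow from next column: (-1+2) - 1 = 0, borrow out 1
  col 4: (1 - 1 borrow-in) - 0 → 0 - 0 = 0, borrow out 0
  col 5: (1 - 0 borrow-in) - 0 → 1 - 0 = 1, borrow out 0
  col 6: (0 - 0 borrow-in) - 1 → borrow from next column: (0+2) - 1 = 1, borrow out 1
  col 7: (0 - 1 borrow-in) - 1 → borrow from next column: (-1+2) - 1 = 0, borrow out 1
  col 8: (1 - 1 borrow-in) - 0 → 0 - 0 = 0, borrow out 0
Reading bits MSB→LSB: 001100010
Strip leading zeros: 1100010
= 1100010


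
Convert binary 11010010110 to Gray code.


Binary: 11010010110
Gray code: G = B XOR (B >> 1)
B >> 1 = 01101001011
11010010110 XOR 01101001011:
  1 XOR 0 = 1
  1 XOR 1 = 0
  0 XOR 1 = 1
  1 XOR 0 = 1
  0 XOR 1 = 1
  0 XOR 0 = 0
  1 XOR 0 = 1
  0 XOR 1 = 1
  1 XOR 0 = 1
  1 XOR 1 = 0
  0 XOR 1 = 1
= 10111011101


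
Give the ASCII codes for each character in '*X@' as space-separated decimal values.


String: '*X@'  (3 characters)
Per-character ASCII lookup:
  '*': special character: '*' = 42
  'X': uppercase starts at 65: 'X' = 65 + 23 = 88
  '@': special character: '@' = 64
= 42 88 64


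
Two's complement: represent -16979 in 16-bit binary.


Original: 0100001001010011
Step 1 - Invert all bits: 1011110110101100
Step 2 - Add 1: 1011110110101100 + 1
= 1011110110101101 (represents -16979)


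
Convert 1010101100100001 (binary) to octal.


Group into 3-bit groups: 001010101100100001
  001 = 1
  010 = 2
  101 = 5
  100 = 4
  100 = 4
  001 = 1
= 0o125441


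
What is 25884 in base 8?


Divide by 8 repeatedly:
25884 ÷ 8 = 3235 remainder 4
3235 ÷ 8 = 404 remainder 3
404 ÷ 8 = 50 remainder 4
50 ÷ 8 = 6 remainder 2
6 ÷ 8 = 0 remainder 6
Reading remainders bottom-up:
= 0o62434


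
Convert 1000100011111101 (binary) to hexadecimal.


Group into 4-bit nibbles: 1000100011111101
  1000 = 8
  1000 = 8
  1111 = F
  1101 = D
= 0x88FD


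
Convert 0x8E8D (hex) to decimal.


Positional values:
Position 0: D × 16^0 = 13 × 1 = 13
Position 1: 8 × 16^1 = 8 × 16 = 128
Position 2: E × 16^2 = 14 × 256 = 3584
Position 3: 8 × 16^3 = 8 × 4096 = 32768
Sum = 13 + 128 + 3584 + 32768
= 36493


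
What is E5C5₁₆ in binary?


Each hex digit → 4 binary bits:
  E = 1110
  5 = 0101
  C = 1100
  5 = 0101
Concatenate: 1110 0101 1100 0101
= 1110010111000101


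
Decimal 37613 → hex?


Divide by 16 repeatedly:
37613 ÷ 16 = 2350 remainder 13 (D)
2350 ÷ 16 = 146 remainder 14 (E)
146 ÷ 16 = 9 remainder 2 (2)
9 ÷ 16 = 0 remainder 9 (9)
Reading remainders bottom-up:
= 0x92ED


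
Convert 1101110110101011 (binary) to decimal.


Positional values:
Bit 0: 1 × 2^0 = 1
Bit 1: 1 × 2^1 = 2
Bit 3: 1 × 2^3 = 8
Bit 5: 1 × 2^5 = 32
Bit 7: 1 × 2^7 = 128
Bit 8: 1 × 2^8 = 256
Bit 10: 1 × 2^10 = 1024
Bit 11: 1 × 2^11 = 2048
Bit 12: 1 × 2^12 = 4096
Bit 14: 1 × 2^14 = 16384
Bit 15: 1 × 2^15 = 32768
Sum = 1 + 2 + 8 + 32 + 128 + 256 + 1024 + 2048 + 4096 + 16384 + 32768
= 56747


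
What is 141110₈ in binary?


Each octal digit → 3 binary bits:
  1 = 001
  4 = 100
  1 = 001
  1 = 001
  1 = 001
  0 = 000
Concatenate: 001 100 001 001 001 000
= 001100001001001000
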